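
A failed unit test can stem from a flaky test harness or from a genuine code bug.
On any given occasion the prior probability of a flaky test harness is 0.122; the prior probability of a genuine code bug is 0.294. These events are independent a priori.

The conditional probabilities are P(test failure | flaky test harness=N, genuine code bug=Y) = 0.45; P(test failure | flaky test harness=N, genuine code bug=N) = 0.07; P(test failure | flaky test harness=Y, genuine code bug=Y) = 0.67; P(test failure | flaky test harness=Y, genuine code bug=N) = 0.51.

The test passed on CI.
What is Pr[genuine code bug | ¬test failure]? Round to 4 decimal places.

Pr[genuine code bug | ¬test failure] ≈ 0.1991

For the numerator, keep only genuine code bug=true terms: 0.141973 + 0.011836 = 0.153809
Normalizer over all consistent configurations: 0.93*0.878*0.706 + 0.55*0.878*0.294 + 0.49*0.122*0.706 + 0.33*0.122*0.294 = 0.772491
Posterior = 0.153809 / 0.772491 ≈ 0.1991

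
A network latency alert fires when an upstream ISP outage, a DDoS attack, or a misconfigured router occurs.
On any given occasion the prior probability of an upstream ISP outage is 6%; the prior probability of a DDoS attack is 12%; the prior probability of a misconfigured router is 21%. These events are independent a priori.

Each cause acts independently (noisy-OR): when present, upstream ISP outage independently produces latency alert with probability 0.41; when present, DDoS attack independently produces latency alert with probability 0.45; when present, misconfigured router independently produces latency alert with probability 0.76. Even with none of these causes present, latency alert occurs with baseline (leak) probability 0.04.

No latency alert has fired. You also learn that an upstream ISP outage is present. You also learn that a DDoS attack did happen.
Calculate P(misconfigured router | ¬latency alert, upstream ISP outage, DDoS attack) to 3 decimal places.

Under noisy-OR, P(latency alert | causes) = 1 − (1−0.04)·∏(1−qᵢ) over the active causes.
Numerator (weight on configurations with misconfigured router): 0.074765×0.21 = 0.015701
Normalizer over all consistent configurations: 0.31152×0.79 + 0.074765×0.21 = 0.261802
Posterior = 0.015701 / 0.261802 ≈ 0.060

P(misconfigured router | ¬latency alert, upstream ISP outage, DDoS attack) ≈ 0.060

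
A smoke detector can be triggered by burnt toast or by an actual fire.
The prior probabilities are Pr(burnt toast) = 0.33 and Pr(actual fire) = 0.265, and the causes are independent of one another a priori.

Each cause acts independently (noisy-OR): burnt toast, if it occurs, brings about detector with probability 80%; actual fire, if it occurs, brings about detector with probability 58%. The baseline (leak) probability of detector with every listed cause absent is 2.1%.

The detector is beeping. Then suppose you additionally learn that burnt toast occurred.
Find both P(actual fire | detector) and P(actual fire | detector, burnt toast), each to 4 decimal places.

P(actual fire | detector) ≈ 0.4736; P(actual fire | detector, burnt toast) ≈ 0.2915

Under noisy-OR, P(detector | causes) = 1 − (1−0.021)·∏(1−qᵢ) over the active causes.
P(detector) = 0.021·0.67·0.735 + 0.58882·0.67·0.265 + 0.8042·0.33·0.735 + 0.917764·0.33·0.265 = 0.010341 + 0.104545 + 0.195059 + 0.080258 = 0.390203
The actual fire-present share is 0.104545 + 0.080258 = 0.184803.
Hence the posterior is 0.184803/0.390203 ≈ 0.4736.

Now condition on the additional information:
P(detector | burnt toast) = 0.8042×0.735 + 0.917764×0.265 = 0.591087 + 0.243207 = 0.834294
Restricting to configurations with actual fire present: 0.917764×0.265 = 0.243207.
P(actual fire | detector, burnt toast) = 0.243207 / 0.834294 ≈ 0.2915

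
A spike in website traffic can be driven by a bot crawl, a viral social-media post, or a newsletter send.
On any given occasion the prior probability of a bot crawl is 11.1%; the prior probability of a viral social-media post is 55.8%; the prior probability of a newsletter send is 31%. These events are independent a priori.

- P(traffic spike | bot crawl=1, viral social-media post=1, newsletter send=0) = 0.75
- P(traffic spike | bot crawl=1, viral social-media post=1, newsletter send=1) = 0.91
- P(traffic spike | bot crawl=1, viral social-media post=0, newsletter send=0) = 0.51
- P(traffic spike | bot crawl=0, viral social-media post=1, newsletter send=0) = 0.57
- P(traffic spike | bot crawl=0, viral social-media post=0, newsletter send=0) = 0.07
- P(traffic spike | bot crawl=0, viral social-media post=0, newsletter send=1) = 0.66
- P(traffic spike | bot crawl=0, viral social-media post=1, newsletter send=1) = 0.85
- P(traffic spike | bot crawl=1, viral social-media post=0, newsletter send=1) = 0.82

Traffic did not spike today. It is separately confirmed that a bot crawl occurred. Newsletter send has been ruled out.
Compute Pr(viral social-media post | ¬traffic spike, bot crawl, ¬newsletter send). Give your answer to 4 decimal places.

Pr(viral social-media post | ¬traffic spike, bot crawl, ¬newsletter send) ≈ 0.3918

P(¬traffic spike | bot crawl, ¬newsletter send) = 0.49×0.442 + 0.25×0.558 = 0.216580 + 0.139500 = 0.356080
Restricting to configurations with viral social-media post present: 0.25×0.558 = 0.139500.
So P(viral social-media post | ¬traffic spike, bot crawl, ¬newsletter send) = 0.139500/0.356080 ≈ 0.3918.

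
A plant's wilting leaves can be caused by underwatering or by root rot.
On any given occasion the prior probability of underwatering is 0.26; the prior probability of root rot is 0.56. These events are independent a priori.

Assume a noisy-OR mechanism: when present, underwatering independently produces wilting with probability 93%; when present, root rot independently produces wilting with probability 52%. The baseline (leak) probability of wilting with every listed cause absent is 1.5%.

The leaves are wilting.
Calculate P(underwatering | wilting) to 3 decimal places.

P(underwatering | wilting) ≈ 0.525

Under noisy-OR, P(wilting | causes) = 1 − (1−0.015)·∏(1−qᵢ) over the active causes.
P(wilting) = 0.015*0.74*0.44 + 0.5272*0.74*0.56 + 0.93105*0.26*0.44 + 0.966904*0.26*0.56 = 0.004884 + 0.218472 + 0.106512 + 0.140781 = 0.470649
Restricting to configurations with underwatering present: 0.106512 + 0.140781 = 0.247293.
P(underwatering | wilting) = 0.247293 / 0.470649 ≈ 0.525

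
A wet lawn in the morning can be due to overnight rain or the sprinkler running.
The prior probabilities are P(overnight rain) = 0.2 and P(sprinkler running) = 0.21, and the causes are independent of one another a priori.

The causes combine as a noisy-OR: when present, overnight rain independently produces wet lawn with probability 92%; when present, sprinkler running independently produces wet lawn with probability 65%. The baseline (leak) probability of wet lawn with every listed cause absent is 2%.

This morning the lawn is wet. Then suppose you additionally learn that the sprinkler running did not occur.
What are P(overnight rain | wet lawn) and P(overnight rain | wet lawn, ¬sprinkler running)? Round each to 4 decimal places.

Under noisy-OR, P(wet lawn | causes) = 1 − (1−0.02)·∏(1−qᵢ) over the active causes.
For the numerator, keep only overnight rain=true terms: 0.145613 + 0.040848 = 0.186461
Normalizer over all consistent configurations: 0.02*0.8*0.79 + 0.657*0.8*0.21 + 0.9216*0.2*0.79 + 0.97256*0.2*0.21 = 0.309477
P(overnight rain | wet lawn) = 0.186461/0.309477 ≈ 0.6025

With the extra evidence:
Weight on overnight rain=true, given the evidence: 0.9216*0.2 = 0.184320
The normalizing constant is 0.02*0.8 + 0.9216*0.2 = 0.200320
Posterior = 0.184320 / 0.200320 ≈ 0.9201

P(overnight rain | wet lawn) ≈ 0.6025; P(overnight rain | wet lawn, ¬sprinkler running) ≈ 0.9201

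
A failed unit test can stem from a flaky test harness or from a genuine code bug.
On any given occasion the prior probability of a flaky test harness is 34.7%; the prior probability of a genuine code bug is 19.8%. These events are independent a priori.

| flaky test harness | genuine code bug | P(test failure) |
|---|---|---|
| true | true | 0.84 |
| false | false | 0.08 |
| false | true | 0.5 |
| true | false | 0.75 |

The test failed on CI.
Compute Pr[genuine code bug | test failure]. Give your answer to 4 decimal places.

By total probability over the 4 (flaky test harness, genuine code bug) configurations:
  P(test failure) = 0.08·0.653·0.802 + 0.5·0.653·0.198 + 0.75·0.347·0.802 + 0.84·0.347·0.198
        = 0.041896 + 0.064647 + 0.208721 + 0.057713 = 0.372977
The terms with genuine code bug present sum to 0.122360, so
  P(genuine code bug | test failure) = 0.122360 / 0.372977 ≈ 0.3281

Pr[genuine code bug | test failure] ≈ 0.3281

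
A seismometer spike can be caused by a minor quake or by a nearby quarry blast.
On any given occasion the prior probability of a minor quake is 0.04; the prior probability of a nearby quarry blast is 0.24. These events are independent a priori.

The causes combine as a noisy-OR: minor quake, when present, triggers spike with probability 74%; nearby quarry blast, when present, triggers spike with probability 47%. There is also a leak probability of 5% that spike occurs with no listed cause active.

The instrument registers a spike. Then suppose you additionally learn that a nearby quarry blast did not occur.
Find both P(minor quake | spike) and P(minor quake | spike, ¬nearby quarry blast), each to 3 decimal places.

Under noisy-OR, P(spike | causes) = 1 − (1−0.05)·∏(1−qᵢ) over the active causes.
P(spike) = 0.05×0.96×0.76 + 0.4965×0.96×0.24 + 0.753×0.04×0.76 + 0.86909×0.04×0.24 = 0.036480 + 0.114394 + 0.022891 + 0.008343 = 0.182108
Restricting to configurations with minor quake present: 0.022891 + 0.008343 = 0.031234.
P(minor quake | spike) = 0.031234 / 0.182108 ≈ 0.172

Now condition on the additional information:
P(spike | ¬nearby quarry blast) = 0.05·0.96 + 0.753·0.04 = 0.048000 + 0.030120 = 0.078120
Restricting to configurations with minor quake present: 0.753·0.04 = 0.030120.
So P(minor quake | spike, ¬nearby quarry blast) = 0.030120/0.078120 ≈ 0.386.
With nearby quarry blast excluded, minor quake must carry more of the explanatory weight for the spike.

P(minor quake | spike) ≈ 0.172; P(minor quake | spike, ¬nearby quarry blast) ≈ 0.386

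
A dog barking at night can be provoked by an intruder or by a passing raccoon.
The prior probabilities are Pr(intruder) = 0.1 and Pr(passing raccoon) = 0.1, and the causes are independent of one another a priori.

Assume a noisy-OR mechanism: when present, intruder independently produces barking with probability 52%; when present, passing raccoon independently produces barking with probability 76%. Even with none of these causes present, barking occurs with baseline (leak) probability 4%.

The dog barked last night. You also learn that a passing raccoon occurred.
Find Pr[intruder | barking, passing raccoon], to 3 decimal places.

Pr[intruder | barking, passing raccoon] ≈ 0.114

Under noisy-OR, P(barking | causes) = 1 − (1−0.04)·∏(1−qᵢ) over the active causes.
P(barking | passing raccoon) = 0.7696*0.9 + 0.889408*0.1 = 0.692640 + 0.088941 = 0.781581
Of this, 0.088941 comes from 0.889408*0.1 (the intruder=true cases).
P(intruder | barking, passing raccoon) = 0.088941 / 0.781581 ≈ 0.114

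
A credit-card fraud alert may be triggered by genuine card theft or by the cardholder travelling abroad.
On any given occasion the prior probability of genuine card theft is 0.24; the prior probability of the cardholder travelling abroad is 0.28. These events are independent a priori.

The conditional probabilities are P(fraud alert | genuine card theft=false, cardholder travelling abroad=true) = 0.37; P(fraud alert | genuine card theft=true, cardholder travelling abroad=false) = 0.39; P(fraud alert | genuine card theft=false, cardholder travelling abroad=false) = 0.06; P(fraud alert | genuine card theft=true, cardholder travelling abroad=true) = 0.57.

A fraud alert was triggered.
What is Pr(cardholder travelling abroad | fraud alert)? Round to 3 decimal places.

Sum P(fraud alert|·) weighted by the priors over the 4 (genuine card theft, cardholder travelling abroad) configurations:
  P(fraud alert) = 0.06×0.76×0.72 + 0.37×0.76×0.28 + 0.39×0.24×0.72 + 0.57×0.24×0.28
        = 0.032832 + 0.078736 + 0.067392 + 0.038304 = 0.217264
Configurations with cardholder travelling abroad contribute 0.117040, so
  P(cardholder travelling abroad | fraud alert) = 0.117040 / 0.217264 ≈ 0.539

Pr(cardholder travelling abroad | fraud alert) ≈ 0.539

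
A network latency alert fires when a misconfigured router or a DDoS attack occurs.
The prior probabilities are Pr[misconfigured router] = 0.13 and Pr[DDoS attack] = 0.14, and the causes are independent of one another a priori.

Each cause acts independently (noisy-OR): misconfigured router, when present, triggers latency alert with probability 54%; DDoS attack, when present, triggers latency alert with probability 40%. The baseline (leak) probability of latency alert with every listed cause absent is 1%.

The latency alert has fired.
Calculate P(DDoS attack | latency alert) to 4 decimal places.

P(DDoS attack | latency alert) ≈ 0.4783

Under noisy-OR, P(latency alert | causes) = 1 − (1−0.01)·∏(1−qᵢ) over the active causes.
P(latency alert) = 0.01·0.87·0.86 + 0.406·0.87·0.14 + 0.5446·0.13·0.86 + 0.72676·0.13·0.14 = 0.007482 + 0.049451 + 0.060886 + 0.013227 = 0.131046
Of this, 0.062678 comes from 0.049451 + 0.013227 (the DDoS attack=true cases).
P(DDoS attack | latency alert) = 0.062678 / 0.131046 ≈ 0.4783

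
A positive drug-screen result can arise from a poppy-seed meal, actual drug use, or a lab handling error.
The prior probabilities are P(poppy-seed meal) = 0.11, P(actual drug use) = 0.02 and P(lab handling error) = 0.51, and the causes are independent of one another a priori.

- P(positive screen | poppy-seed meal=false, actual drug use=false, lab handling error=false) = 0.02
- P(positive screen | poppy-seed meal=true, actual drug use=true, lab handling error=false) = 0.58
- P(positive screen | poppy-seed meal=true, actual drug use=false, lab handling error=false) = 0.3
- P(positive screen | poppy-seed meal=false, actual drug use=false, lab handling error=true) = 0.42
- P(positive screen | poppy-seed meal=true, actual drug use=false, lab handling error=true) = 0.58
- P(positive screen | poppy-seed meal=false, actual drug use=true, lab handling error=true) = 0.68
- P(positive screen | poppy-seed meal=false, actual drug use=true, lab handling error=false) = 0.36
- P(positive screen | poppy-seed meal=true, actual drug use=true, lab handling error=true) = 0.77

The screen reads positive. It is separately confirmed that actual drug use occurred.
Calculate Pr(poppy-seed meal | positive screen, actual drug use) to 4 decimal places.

Pr(poppy-seed meal | positive screen, actual drug use) ≈ 0.1379

Enumerate the 4 (poppy-seed meal, lab handling error) configurations and weight by the priors:
  P(positive screen | actual drug use) = 0.36·0.89·0.49 + 0.68·0.89·0.51 + 0.58·0.11·0.49 + 0.77·0.11·0.51
        = 0.156996 + 0.308652 + 0.031262 + 0.043197 = 0.540107
Keeping only the poppy-seed meal-present terms gives 0.074459, so
  P(poppy-seed meal | positive screen, actual drug use) = 0.074459 / 0.540107 ≈ 0.1379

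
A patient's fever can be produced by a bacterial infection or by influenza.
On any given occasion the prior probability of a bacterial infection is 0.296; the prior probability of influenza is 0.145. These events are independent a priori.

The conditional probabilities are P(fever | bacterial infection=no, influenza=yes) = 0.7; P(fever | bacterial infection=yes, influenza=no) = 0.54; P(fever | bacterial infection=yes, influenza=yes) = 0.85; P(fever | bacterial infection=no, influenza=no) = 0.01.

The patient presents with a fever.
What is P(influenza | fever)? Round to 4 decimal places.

P(fever) = 0.01*0.704*0.855 + 0.7*0.704*0.145 + 0.54*0.296*0.855 + 0.85*0.296*0.145 = 0.006019 + 0.071456 + 0.136663 + 0.036482 = 0.250620
The influenza-present share is 0.071456 + 0.036482 = 0.107938.
So P(influenza | fever) = 0.107938/0.250620 ≈ 0.4307.

P(influenza | fever) ≈ 0.4307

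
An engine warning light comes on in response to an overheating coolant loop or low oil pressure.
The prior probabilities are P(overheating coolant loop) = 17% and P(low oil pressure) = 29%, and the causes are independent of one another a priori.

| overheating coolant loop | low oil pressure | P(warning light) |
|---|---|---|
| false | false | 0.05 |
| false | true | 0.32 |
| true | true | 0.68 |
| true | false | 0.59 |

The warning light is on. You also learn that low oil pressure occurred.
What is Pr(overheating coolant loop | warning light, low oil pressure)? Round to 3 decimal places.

For the numerator, keep only overheating coolant loop=true terms: 0.68*0.17 = 0.115600
The normalizing constant is 0.32*0.83 + 0.68*0.17 = 0.381200
Posterior = 0.115600 / 0.381200 ≈ 0.303

Pr(overheating coolant loop | warning light, low oil pressure) ≈ 0.303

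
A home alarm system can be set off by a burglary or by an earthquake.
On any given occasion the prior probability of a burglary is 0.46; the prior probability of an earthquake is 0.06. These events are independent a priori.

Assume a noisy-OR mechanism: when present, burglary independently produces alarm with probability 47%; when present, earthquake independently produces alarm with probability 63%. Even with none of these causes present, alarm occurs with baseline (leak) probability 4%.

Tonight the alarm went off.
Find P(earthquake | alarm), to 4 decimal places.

Under noisy-OR, P(alarm | causes) = 1 − (1−0.04)·∏(1−qᵢ) over the active causes.
By total probability over the 4 (burglary, earthquake) configurations:
  P(alarm) = 0.04·0.54·0.94 + 0.6448·0.54·0.06 + 0.4912·0.46·0.94 + 0.811744·0.46·0.06
        = 0.020304 + 0.020892 + 0.212395 + 0.022404 = 0.275995
The terms with earthquake present sum to 0.043296, so
  P(earthquake | alarm) = 0.043296 / 0.275995 ≈ 0.1569

P(earthquake | alarm) ≈ 0.1569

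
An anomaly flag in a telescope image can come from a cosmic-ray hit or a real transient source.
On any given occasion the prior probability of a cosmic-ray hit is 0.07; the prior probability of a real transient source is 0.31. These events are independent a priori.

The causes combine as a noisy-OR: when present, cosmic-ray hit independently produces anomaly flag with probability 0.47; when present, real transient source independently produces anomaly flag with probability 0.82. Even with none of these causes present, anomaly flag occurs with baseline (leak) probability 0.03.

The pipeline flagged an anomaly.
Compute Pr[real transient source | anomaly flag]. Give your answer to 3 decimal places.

Pr[real transient source | anomaly flag] ≈ 0.858

Under noisy-OR, P(anomaly flag | causes) = 1 − (1−0.03)·∏(1−qᵢ) over the active causes.
P(anomaly flag) = 0.03*0.93*0.69 + 0.8254*0.93*0.31 + 0.4859*0.07*0.69 + 0.907462*0.07*0.31 = 0.019251 + 0.237963 + 0.023469 + 0.019692 = 0.300375
Restricting to configurations with real transient source present: 0.237963 + 0.019692 = 0.257655.
So P(real transient source | anomaly flag) = 0.257655/0.300375 ≈ 0.858.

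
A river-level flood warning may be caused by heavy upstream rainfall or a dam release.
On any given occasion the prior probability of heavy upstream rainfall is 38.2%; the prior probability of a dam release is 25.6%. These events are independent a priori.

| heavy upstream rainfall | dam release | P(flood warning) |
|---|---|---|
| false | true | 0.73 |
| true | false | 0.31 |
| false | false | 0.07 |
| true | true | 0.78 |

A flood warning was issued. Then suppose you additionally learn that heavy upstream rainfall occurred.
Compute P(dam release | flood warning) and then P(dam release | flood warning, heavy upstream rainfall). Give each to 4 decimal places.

Enumerate the 4 (heavy upstream rainfall, dam release) configurations and weight by the priors:
  P(flood warning) = 0.07*0.618*0.744 + 0.73*0.618*0.256 + 0.31*0.382*0.744 + 0.78*0.382*0.256
        = 0.032185 + 0.115492 + 0.088104 + 0.076278 = 0.312059
Configurations with dam release contribute 0.191770, so
  P(dam release | flood warning) = 0.191770 / 0.312059 ≈ 0.6145

With the extra evidence:
Enumerate both values of dam release and weight by the priors:
  P(flood warning | heavy upstream rainfall) = 0.31*0.744 + 0.78*0.256
        = 0.230640 + 0.199680 = 0.430320
The terms with dam release present sum to 0.199680, so
  P(dam release | flood warning, heavy upstream rainfall) = 0.199680 / 0.430320 ≈ 0.4640
— heavy upstream rainfall explains away the evidence for dam release.

P(dam release | flood warning) ≈ 0.6145; P(dam release | flood warning, heavy upstream rainfall) ≈ 0.4640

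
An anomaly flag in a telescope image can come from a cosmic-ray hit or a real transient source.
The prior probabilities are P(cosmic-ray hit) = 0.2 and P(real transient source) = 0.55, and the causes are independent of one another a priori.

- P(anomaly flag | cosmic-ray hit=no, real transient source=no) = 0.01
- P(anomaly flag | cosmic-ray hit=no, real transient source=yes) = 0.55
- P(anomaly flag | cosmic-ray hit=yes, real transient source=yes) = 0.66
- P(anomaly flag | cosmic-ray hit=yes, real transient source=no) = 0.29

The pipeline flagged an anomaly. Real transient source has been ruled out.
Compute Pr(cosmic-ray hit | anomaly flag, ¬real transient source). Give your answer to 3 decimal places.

Pr(cosmic-ray hit | anomaly flag, ¬real transient source) ≈ 0.879

P(anomaly flag | ¬real transient source) = 0.01×0.8 + 0.29×0.2 = 0.008000 + 0.058000 = 0.066000
Of this, 0.058000 comes from 0.29×0.2 (the cosmic-ray hit=true cases).
P(cosmic-ray hit | anomaly flag, ¬real transient source) = 0.058000 / 0.066000 ≈ 0.879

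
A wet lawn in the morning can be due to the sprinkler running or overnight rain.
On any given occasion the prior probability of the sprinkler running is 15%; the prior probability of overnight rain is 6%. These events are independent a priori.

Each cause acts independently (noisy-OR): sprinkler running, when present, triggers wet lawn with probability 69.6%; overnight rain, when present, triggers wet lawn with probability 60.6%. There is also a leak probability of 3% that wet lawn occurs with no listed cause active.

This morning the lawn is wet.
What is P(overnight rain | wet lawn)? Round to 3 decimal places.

P(overnight rain | wet lawn) ≈ 0.242

Under noisy-OR, P(wet lawn | causes) = 1 − (1−0.03)·∏(1−qᵢ) over the active causes.
For the numerator, keep only overnight rain=true terms: 0.031509 + 0.007954 = 0.039463
Denominator P(wet lawn): 0.03·0.85·0.94 + 0.61782·0.85·0.06 + 0.70512·0.15·0.94 + 0.883817·0.15·0.06 = 0.162855
Posterior = 0.039463 / 0.162855 ≈ 0.242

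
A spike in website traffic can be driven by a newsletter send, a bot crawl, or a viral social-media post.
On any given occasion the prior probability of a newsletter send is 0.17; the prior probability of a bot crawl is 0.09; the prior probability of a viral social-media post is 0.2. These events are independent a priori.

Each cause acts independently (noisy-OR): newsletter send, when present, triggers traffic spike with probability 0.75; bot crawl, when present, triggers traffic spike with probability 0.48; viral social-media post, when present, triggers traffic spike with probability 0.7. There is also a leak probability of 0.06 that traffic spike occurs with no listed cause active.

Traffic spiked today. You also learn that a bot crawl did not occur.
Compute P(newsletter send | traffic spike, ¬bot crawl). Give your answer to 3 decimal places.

Under noisy-OR, P(traffic spike | causes) = 1 − (1−0.06)·∏(1−qᵢ) over the active causes.
Numerator (weight on configurations with newsletter send): 0.104040 + 0.031603 = 0.135643
Normalizer over all consistent configurations: 0.06×0.83×0.8 + 0.718×0.83×0.2 + 0.765×0.17×0.8 + 0.9295×0.17×0.2 = 0.294671
P(newsletter send | traffic spike, ¬bot crawl) = 0.135643/0.294671 ≈ 0.460

P(newsletter send | traffic spike, ¬bot crawl) ≈ 0.460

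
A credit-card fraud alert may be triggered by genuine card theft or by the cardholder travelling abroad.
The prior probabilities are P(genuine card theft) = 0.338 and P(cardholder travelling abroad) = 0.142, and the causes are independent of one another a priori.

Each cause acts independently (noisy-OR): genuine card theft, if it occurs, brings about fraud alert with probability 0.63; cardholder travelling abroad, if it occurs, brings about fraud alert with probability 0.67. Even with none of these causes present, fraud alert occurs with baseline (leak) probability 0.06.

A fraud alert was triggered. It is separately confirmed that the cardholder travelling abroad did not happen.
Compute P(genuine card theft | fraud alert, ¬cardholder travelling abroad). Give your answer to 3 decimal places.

Under noisy-OR, P(fraud alert | causes) = 1 − (1−0.06)·∏(1−qᵢ) over the active causes.
By total probability over both values of genuine card theft:
  P(fraud alert | ¬cardholder travelling abroad) = 0.06×0.662 + 0.6522×0.338
        = 0.039720 + 0.220444 = 0.260164
Keeping only the genuine card theft-present terms gives 0.220444, so
  P(genuine card theft | fraud alert, ¬cardholder travelling abroad) = 0.220444 / 0.260164 ≈ 0.847

P(genuine card theft | fraud alert, ¬cardholder travelling abroad) ≈ 0.847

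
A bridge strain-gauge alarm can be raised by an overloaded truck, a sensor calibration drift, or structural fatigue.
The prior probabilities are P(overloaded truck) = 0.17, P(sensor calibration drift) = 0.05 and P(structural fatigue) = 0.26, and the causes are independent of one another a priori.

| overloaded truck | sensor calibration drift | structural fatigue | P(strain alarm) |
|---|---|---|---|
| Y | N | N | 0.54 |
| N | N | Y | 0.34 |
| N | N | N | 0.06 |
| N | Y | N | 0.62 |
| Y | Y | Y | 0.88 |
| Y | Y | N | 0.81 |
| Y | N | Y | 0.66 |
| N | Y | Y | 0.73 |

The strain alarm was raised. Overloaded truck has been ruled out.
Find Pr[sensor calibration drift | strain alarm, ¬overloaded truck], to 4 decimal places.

P(strain alarm | ¬overloaded truck) = 0.06*0.95*0.74 + 0.34*0.95*0.26 + 0.62*0.05*0.74 + 0.73*0.05*0.26 = 0.042180 + 0.083980 + 0.022940 + 0.009490 = 0.158590
Of this, 0.032430 comes from 0.022940 + 0.009490 (the sensor calibration drift=true cases).
P(sensor calibration drift | strain alarm, ¬overloaded truck) = 0.032430 / 0.158590 ≈ 0.2045

Pr[sensor calibration drift | strain alarm, ¬overloaded truck] ≈ 0.2045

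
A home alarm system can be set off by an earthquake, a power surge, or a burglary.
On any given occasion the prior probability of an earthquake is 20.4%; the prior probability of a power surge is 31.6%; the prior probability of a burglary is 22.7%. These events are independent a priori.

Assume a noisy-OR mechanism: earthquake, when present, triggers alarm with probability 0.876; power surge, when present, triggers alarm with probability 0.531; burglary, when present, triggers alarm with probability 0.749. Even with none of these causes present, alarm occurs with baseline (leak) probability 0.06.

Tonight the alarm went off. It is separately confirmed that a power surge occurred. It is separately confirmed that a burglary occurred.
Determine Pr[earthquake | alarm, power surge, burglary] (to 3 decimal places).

Pr[earthquake | alarm, power surge, burglary] ≈ 0.221

Under noisy-OR, P(alarm | causes) = 1 − (1−0.06)·∏(1−qᵢ) over the active causes.
Numerator (weight on configurations with earthquake): 0.986279*0.204 = 0.201201
Denominator P(alarm | power surge, burglary): 0.889344*0.796 + 0.986279*0.204 = 0.909119
P(earthquake | alarm, power surge, burglary) = 0.201201/0.909119 ≈ 0.221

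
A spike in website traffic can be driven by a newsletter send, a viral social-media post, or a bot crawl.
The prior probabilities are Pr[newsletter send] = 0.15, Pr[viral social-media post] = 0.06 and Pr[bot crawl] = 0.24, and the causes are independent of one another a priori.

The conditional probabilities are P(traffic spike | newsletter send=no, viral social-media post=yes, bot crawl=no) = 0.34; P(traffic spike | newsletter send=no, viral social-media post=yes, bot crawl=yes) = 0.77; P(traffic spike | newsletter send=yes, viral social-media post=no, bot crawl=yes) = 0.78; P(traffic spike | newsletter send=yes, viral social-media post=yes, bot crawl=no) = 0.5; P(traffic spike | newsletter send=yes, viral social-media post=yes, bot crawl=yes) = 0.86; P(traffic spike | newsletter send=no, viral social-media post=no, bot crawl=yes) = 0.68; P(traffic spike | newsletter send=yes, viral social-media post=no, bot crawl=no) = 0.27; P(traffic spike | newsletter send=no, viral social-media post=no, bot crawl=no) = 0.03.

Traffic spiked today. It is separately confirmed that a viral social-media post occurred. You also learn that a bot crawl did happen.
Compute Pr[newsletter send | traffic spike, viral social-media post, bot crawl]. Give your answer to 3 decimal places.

P(traffic spike | viral social-media post, bot crawl) = 0.77×0.85 + 0.86×0.15 = 0.654500 + 0.129000 = 0.783500
Of this, 0.129000 comes from 0.86×0.15 (the newsletter send=true cases).
Hence the posterior is 0.129000/0.783500 ≈ 0.165.

Pr[newsletter send | traffic spike, viral social-media post, bot crawl] ≈ 0.165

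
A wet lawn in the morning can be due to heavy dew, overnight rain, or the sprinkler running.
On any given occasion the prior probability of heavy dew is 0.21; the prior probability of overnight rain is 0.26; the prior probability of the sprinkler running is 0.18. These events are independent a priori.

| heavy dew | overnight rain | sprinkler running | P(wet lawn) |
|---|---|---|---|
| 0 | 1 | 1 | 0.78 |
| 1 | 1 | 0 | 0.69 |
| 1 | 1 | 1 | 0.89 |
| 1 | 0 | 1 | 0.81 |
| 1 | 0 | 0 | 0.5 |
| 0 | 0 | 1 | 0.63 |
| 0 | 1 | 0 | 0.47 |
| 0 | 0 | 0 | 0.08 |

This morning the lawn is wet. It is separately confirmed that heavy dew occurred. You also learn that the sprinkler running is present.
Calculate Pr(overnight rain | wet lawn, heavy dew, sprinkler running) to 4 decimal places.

Pr(overnight rain | wet lawn, heavy dew, sprinkler running) ≈ 0.2785

Weight on overnight rain=true, given the evidence: 0.89*0.26 = 0.231400
The normalizing constant is 0.81*0.74 + 0.89*0.26 = 0.830800
P(overnight rain | wet lawn, heavy dew, sprinkler running) = 0.231400/0.830800 ≈ 0.2785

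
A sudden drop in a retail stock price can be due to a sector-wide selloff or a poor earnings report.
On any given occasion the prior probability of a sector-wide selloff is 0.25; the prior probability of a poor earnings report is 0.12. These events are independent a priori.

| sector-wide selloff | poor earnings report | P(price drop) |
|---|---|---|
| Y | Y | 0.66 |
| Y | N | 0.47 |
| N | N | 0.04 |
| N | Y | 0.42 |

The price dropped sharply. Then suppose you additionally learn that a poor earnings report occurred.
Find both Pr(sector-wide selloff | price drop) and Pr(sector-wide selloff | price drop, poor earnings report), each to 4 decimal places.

Weight on sector-wide selloff=true, given the evidence: 0.103400 + 0.019800 = 0.123200
The normalizing constant is 0.04*0.75*0.88 + 0.42*0.75*0.12 + 0.47*0.25*0.88 + 0.66*0.25*0.12 = 0.187400
P(sector-wide selloff | price drop) = 0.123200/0.187400 ≈ 0.6574

Now also conditioning on poor earnings report=true:
For the numerator, keep only sector-wide selloff=true terms: 0.66*0.25 = 0.165000
The normalizing constant is 0.42*0.75 + 0.66*0.25 = 0.480000
P(sector-wide selloff | price drop, poor earnings report) = 0.165000/0.480000 ≈ 0.3438
— poor earnings report explains away the evidence for sector-wide selloff.

Pr(sector-wide selloff | price drop) ≈ 0.6574; Pr(sector-wide selloff | price drop, poor earnings report) ≈ 0.3438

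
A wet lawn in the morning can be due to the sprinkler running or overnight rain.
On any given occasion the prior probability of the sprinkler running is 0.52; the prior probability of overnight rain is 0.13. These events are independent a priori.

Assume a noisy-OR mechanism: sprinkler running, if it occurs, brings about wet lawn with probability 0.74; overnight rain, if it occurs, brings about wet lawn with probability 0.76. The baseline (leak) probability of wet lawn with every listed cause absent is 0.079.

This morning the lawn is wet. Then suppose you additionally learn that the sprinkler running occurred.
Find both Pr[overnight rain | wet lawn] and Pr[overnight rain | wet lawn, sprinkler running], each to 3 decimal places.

Under noisy-OR, P(wet lawn | causes) = 1 − (1−0.079)·∏(1−qᵢ) over the active causes.
P(wet lawn) = 0.079·0.48·0.87 + 0.77896·0.48·0.13 + 0.76054·0.52·0.87 + 0.94253·0.52·0.13 = 0.032990 + 0.048607 + 0.344068 + 0.063715 = 0.489380
Restricting to configurations with overnight rain present: 0.048607 + 0.063715 = 0.112322.
Hence the posterior is 0.112322/0.489380 ≈ 0.230.

Now also conditioning on sprinkler running=true:
Weight on overnight rain=true, given the evidence: 0.94253·0.13 = 0.122529
Normalizer over all consistent configurations: 0.76054·0.87 + 0.94253·0.13 = 0.784199
P(overnight rain | wet lawn, sprinkler running) = 0.122529/0.784199 ≈ 0.156
This is intercausal reasoning (explaining away): once sprinkler running accounts for the wet lawn, overnight rain becomes less likely.

Pr[overnight rain | wet lawn] ≈ 0.230; Pr[overnight rain | wet lawn, sprinkler running] ≈ 0.156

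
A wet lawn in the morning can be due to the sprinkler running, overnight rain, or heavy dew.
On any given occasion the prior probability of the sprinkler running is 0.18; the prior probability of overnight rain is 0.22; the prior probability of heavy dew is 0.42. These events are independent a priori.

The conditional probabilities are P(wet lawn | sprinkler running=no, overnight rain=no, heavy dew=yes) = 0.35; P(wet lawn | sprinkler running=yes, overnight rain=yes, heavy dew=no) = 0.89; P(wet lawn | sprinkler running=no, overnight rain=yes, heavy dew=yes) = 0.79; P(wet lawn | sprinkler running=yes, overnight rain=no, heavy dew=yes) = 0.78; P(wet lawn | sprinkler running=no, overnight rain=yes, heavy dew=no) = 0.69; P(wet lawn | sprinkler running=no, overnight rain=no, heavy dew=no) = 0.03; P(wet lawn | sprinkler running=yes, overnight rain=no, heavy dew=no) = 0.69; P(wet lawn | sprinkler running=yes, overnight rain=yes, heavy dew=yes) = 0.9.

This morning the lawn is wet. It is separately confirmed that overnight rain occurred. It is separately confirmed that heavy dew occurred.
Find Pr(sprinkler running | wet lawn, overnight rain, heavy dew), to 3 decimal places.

P(wet lawn | overnight rain, heavy dew) = 0.79*0.82 + 0.9*0.18 = 0.647800 + 0.162000 = 0.809800
Restricting to configurations with sprinkler running present: 0.9*0.18 = 0.162000.
So P(sprinkler running | wet lawn, overnight rain, heavy dew) = 0.162000/0.809800 ≈ 0.200.

Pr(sprinkler running | wet lawn, overnight rain, heavy dew) ≈ 0.200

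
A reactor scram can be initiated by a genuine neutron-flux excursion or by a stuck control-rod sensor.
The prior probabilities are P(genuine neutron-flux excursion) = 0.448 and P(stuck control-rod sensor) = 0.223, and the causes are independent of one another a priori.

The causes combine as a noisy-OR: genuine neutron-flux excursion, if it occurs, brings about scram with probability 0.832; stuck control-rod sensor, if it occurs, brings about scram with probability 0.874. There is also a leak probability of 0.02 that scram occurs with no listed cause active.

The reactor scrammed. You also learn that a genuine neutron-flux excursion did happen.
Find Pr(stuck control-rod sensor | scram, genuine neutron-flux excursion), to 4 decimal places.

Pr(stuck control-rod sensor | scram, genuine neutron-flux excursion) ≈ 0.2517

Under noisy-OR, P(scram | causes) = 1 − (1−0.02)·∏(1−qᵢ) over the active causes.
Numerator (weight on configurations with stuck control-rod sensor): 0.979255·0.223 = 0.218374
Denominator P(scram | genuine neutron-flux excursion): 0.83536·0.777 + 0.979255·0.223 = 0.867449
P(stuck control-rod sensor | scram, genuine neutron-flux excursion) = 0.218374/0.867449 ≈ 0.2517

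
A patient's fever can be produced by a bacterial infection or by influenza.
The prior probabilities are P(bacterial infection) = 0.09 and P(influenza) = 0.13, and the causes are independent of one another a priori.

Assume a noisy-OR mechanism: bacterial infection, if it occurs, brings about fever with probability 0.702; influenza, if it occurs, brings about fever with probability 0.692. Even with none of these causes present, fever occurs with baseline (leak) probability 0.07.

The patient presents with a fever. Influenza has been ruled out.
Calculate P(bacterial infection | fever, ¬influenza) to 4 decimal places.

Under noisy-OR, P(fever | causes) = 1 − (1−0.07)·∏(1−qᵢ) over the active causes.
P(fever | ¬influenza) = 0.07×0.91 + 0.72286×0.09 = 0.063700 + 0.065057 = 0.128757
The bacterial infection-present share is 0.72286×0.09 = 0.065057.
Hence the posterior is 0.065057/0.128757 ≈ 0.5053.

P(bacterial infection | fever, ¬influenza) ≈ 0.5053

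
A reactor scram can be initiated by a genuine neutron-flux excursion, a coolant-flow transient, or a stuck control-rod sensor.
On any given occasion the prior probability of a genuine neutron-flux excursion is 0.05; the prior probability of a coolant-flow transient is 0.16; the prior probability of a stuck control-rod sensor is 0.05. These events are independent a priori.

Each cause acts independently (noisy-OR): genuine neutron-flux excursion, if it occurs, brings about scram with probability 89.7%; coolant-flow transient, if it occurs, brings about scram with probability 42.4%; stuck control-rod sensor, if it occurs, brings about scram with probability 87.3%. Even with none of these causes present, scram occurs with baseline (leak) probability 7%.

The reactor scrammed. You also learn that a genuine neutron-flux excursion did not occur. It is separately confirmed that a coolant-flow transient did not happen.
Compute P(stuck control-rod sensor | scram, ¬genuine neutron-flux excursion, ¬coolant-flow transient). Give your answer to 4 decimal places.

P(stuck control-rod sensor | scram, ¬genuine neutron-flux excursion, ¬coolant-flow transient) ≈ 0.3987

Under noisy-OR, P(scram | causes) = 1 − (1−0.07)·∏(1−qᵢ) over the active causes.
P(scram | ¬genuine neutron-flux excursion, ¬coolant-flow transient) = 0.07×0.95 + 0.88189×0.05 = 0.066500 + 0.044095 = 0.110595
The stuck control-rod sensor-present share is 0.88189×0.05 = 0.044095.
Hence the posterior is 0.044095/0.110595 ≈ 0.3987.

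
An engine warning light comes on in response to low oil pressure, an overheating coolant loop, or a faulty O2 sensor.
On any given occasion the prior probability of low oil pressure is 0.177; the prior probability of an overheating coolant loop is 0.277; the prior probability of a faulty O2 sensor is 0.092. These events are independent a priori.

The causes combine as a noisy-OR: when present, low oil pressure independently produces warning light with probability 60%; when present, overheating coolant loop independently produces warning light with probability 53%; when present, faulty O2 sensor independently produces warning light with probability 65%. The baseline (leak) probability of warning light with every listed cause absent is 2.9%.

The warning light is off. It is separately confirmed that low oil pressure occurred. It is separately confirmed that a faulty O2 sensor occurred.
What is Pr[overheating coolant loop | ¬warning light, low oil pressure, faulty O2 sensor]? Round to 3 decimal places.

Pr[overheating coolant loop | ¬warning light, low oil pressure, faulty O2 sensor] ≈ 0.153

Under noisy-OR, P(warning light | causes) = 1 − (1−0.029)·∏(1−qᵢ) over the active causes.
By total probability over both values of overheating coolant loop:
  P(¬warning light | low oil pressure, faulty O2 sensor) = 0.13594×0.723 + 0.063892×0.277
        = 0.098285 + 0.017698 = 0.115983
The terms with overheating coolant loop present sum to 0.017698, so
  P(overheating coolant loop | ¬warning light, low oil pressure, faulty O2 sensor) = 0.017698 / 0.115983 ≈ 0.153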